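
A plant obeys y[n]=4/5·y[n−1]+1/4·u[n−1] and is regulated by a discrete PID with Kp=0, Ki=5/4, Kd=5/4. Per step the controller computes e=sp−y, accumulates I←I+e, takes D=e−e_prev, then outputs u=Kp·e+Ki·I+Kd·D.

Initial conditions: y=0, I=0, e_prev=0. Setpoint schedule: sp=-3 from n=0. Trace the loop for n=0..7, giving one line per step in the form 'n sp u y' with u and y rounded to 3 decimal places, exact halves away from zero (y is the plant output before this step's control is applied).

(exact arithmetic carried between steps; '≈' marks a value shown rounded to 6 d.p. or computed from one; I and e_prev carry over from the previous line; the table rounds u and y to 3 d.p., halves away from zero)
n=0: y=0, sp=-3, e=sp−y=-3; I=-3, D=e−e_prev=-3; u=0·(-3)+5/4·(-3)+5/4·(-3)=-7.5; next y=4/5·0+1/4·(-7.5)=-1.875
n=1: y=-1.875, sp=-3, e=sp−y=-1.125; I=-4.125, D=e−e_prev=1.875; u=0·(-1.125)+5/4·(-4.125)+5/4·1.875=-2.8125; next y=4/5·(-1.875)+1/4·(-2.8125)=-2.203125
n=2: y=-2.203125, sp=-3, e=sp−y=-0.796875; I=-4.921875, D=e−e_prev=0.328125; u=0·(-0.796875)+5/4·(-4.921875)+5/4·0.328125≈-5.742188; next y=4/5·(-2.203125)+1/4·(-5.742188)≈-3.198047
n=3: y≈-3.198047, sp=-3, e=sp−y≈0.198047; I≈-4.723828, D=e−e_prev≈0.994922; u=0·0.198047+5/4·(-4.723828)+5/4·0.994922≈-4.661133; next y=4/5·(-3.198047)+1/4·(-4.661133)≈-3.723721
n=4: y≈-3.723721, sp=-3, e=sp−y≈0.723721; I≈-4.000107, D=e−e_prev≈0.525674; u=0·0.723721+5/4·(-4.000107)+5/4·0.525674≈-4.343042; next y=4/5·(-3.723721)+1/4·(-4.343042)≈-4.064737
n=5: y≈-4.064737, sp=-3, e=sp−y≈1.064737; I≈-2.935370, D=e−e_prev≈0.341016; u=0·1.064737+5/4·(-2.935370)+5/4·0.341016≈-3.242943; next y=4/5·(-4.064737)+1/4·(-3.242943)≈-4.062525
n=6: y≈-4.062525, sp=-3, e=sp−y≈1.062525; I≈-1.872845, D=e−e_prev≈-0.002212; u=0·1.062525+5/4·(-1.872845)+5/4·(-0.002212)≈-2.343821; next y=4/5·(-4.062525)+1/4·(-2.343821)≈-3.835975
n=7: y≈-3.835975, sp=-3, e=sp−y≈0.835975; I≈-1.036870, D=e−e_prev≈-0.226550; u=0·0.835975+5/4·(-1.036870)+5/4·(-0.226550)≈-1.579274; next y=4/5·(-3.835975)+1/4·(-1.579274)≈-3.463599

0 -3 -7.500 0.000
1 -3 -2.813 -1.875
2 -3 -5.742 -2.203
3 -3 -4.661 -3.198
4 -3 -4.343 -3.724
5 -3 -3.243 -4.065
6 -3 -2.344 -4.063
7 -3 -1.579 -3.836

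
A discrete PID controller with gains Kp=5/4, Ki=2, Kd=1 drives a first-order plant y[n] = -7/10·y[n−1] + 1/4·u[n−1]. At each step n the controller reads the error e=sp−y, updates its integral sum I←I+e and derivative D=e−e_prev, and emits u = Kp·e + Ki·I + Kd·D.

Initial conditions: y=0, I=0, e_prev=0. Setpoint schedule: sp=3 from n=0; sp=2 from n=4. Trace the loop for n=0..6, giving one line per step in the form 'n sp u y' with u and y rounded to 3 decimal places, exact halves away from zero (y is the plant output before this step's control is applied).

0 3 12.750 0.000
1 3 2.203 3.188
2 3 25.704 -1.680
3 3 -9.255 7.602
4 2 51.334 -7.635
5 2 -53.342 18.178
6 2 128.130 -26.060

(exact arithmetic carried between steps; '≈' marks a value shown rounded to 6 d.p. or computed from one; I and e_prev carry over from the previous line; the table rounds u and y to 3 d.p., halves away from zero)
n=0: y=0, sp=3, e=sp−y=3; I=3, D=e−e_prev=3; u=5/4·3+2·3+1·3=12.75; next y=-7/10·0+1/4·12.75=3.1875
n=1: y=3.1875, sp=3, e=sp−y=-0.1875; I=2.8125, D=e−e_prev=-3.1875; u=5/4·(-0.1875)+2·2.8125+1·(-3.1875)=2.203125; next y=-7/10·3.1875+1/4·2.203125≈-1.680469
n=2: y≈-1.680469, sp=3, e=sp−y≈4.680469; I≈7.492969, D=e−e_prev≈4.867969; u=5/4·4.680469+2·7.492969+1·4.867969≈25.704492; next y=-7/10·(-1.680469)+1/4·25.704492≈7.602451
n=3: y≈7.602451, sp=3, e=sp−y≈-4.602451; I≈2.890518, D=e−e_prev≈-9.282920; u=5/4·(-4.602451)+2·2.890518+1·(-9.282920)≈-9.254949; next y=-7/10·7.602451+1/4·(-9.254949)≈-7.635453
n=4: y≈-7.635453, sp=2, e=sp−y≈9.635453; I≈12.525971, D=e−e_prev≈14.237904; u=5/4·9.635453+2·12.525971+1·14.237904≈51.334162; next y=-7/10·(-7.635453)+1/4·51.334162≈18.178357
n=5: y≈18.178357, sp=2, e=sp−y≈-16.178357; I≈-3.652387, D=e−e_prev≈-25.813811; u=5/4·(-16.178357)+2·(-3.652387)+1·(-25.813811)≈-53.341531; next y=-7/10·18.178357+1/4·(-53.341531)≈-26.060233
n=6: y≈-26.060233, sp=2, e=sp−y≈28.060233; I≈24.407846, D=e−e_prev≈44.238591; u=5/4·28.060233+2·24.407846+1·44.238591≈128.129574; next y=-7/10·(-26.060233)+1/4·128.129574≈50.274557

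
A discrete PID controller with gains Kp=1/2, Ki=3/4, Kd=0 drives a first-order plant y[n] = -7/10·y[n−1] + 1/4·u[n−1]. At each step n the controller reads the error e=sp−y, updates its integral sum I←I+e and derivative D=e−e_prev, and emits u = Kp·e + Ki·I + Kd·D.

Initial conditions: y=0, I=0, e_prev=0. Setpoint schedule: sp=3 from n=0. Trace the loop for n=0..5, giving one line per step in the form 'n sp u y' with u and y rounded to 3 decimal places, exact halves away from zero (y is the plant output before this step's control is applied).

(exact arithmetic carried between steps; '≈' marks a value shown rounded to 6 d.p. or computed from one; I and e_prev carry over from the previous line; the table rounds u and y to 3 d.p., halves away from zero)
n=0: y=0, sp=3, e=sp−y=3; I=3, D=e−e_prev=3; u=1/2·3+3/4·3+0·3=3.75; next y=-7/10·0+1/4·3.75=0.9375
n=1: y=0.9375, sp=3, e=sp−y=2.0625; I=5.0625, D=e−e_prev=-0.9375; u=1/2·2.0625+3/4·5.0625+0·(-0.9375)=4.828125; next y=-7/10·0.9375+1/4·4.828125≈0.550781
n=2: y≈0.550781, sp=3, e=sp−y≈2.449219; I≈7.511719, D=e−e_prev≈0.386719; u=1/2·2.449219+3/4·7.511719+0·0.386719≈6.858398; next y=-7/10·0.550781+1/4·6.858398≈1.329053
n=3: y≈1.329053, sp=3, e=sp−y≈1.670947; I≈9.182666, D=e−e_prev≈-0.778271; u=1/2·1.670947+3/4·9.182666+0·(-0.778271)≈7.722473; next y=-7/10·1.329053+1/4·7.722473≈1.000281
n=4: y≈1.000281, sp=3, e=sp−y≈1.999719; I≈11.182385, D=e−e_prev≈0.328771; u=1/2·1.999719+3/4·11.182385+0·0.328771≈9.386648; next y=-7/10·1.000281+1/4·9.386648≈1.646465
n=5: y≈1.646465, sp=3, e=sp−y≈1.353535; I≈12.535920, D=e−e_prev≈-0.646184; u=1/2·1.353535+3/4·12.535920+0·(-0.646184)≈10.078707; next y=-7/10·1.646465+1/4·10.078707≈1.367151

0 3 3.750 0.000
1 3 4.828 0.938
2 3 6.858 0.551
3 3 7.722 1.329
4 3 9.387 1.000
5 3 10.079 1.646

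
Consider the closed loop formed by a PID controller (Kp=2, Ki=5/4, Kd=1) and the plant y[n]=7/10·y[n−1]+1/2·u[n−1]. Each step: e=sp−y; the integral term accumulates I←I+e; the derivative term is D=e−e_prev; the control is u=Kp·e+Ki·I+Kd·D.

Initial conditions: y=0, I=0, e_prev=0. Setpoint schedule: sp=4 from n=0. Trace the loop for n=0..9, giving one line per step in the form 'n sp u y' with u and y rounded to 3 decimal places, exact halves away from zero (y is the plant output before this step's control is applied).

(exact arithmetic carried between steps; '≈' marks a value shown rounded to 6 d.p. or computed from one; I and e_prev carry over from the previous line; the table rounds u and y to 3 d.p., halves away from zero)
n=0: y=0, sp=4, e=sp−y=4; I=4, D=e−e_prev=4; u=2·4+5/4·4+1·4=17; next y=7/10·0+1/2·17=8.5
n=1: y=8.5, sp=4, e=sp−y=-4.5; I=-0.5, D=e−e_prev=-8.5; u=2·(-4.5)+5/4·(-0.5)+1·(-8.5)=-18.125; next y=7/10·8.5+1/2·(-18.125)=-3.1125
n=2: y=-3.1125, sp=4, e=sp−y=7.1125; I=6.6125, D=e−e_prev=11.6125; u=2·7.1125+5/4·6.6125+1·11.6125=34.103125; next y=7/10·(-3.1125)+1/2·34.103125≈14.872813
n=3: y≈14.872813, sp=4, e=sp−y≈-10.872813; I≈-4.260313, D=e−e_prev≈-17.985313; u=2·(-10.872813)+5/4·(-4.260313)+1·(-17.985313)≈-45.056328; next y=7/10·14.872813+1/2·(-45.056328)≈-12.117195
n=4: y≈-12.117195, sp=4, e=sp−y≈16.117195; I≈11.856883, D=e−e_prev≈26.990008; u=2·16.117195+5/4·11.856883+1·26.990008≈74.045502; next y=7/10·(-12.117195)+1/2·74.045502≈28.540714
n=5: y≈28.540714, sp=4, e=sp−y≈-24.540714; I≈-12.683831, D=e−e_prev≈-40.657910; u=2·(-24.540714)+5/4·(-12.683831)+1·(-40.657910)≈-105.594127; next y=7/10·28.540714+1/2·(-105.594127)≈-32.818564
n=6: y≈-32.818564, sp=4, e=sp−y≈36.818564; I≈24.134732, D=e−e_prev≈61.359278; u=2·36.818564+5/4·24.134732+1·61.359278≈165.164821; next y=7/10·(-32.818564)+1/2·165.164821≈59.609416
n=7: y≈59.609416, sp=4, e=sp−y≈-55.609416; I≈-31.474684, D=e−e_prev≈-92.427979; u=2·(-55.609416)+5/4·(-31.474684)+1·(-92.427979)≈-242.990165; next y=7/10·59.609416+1/2·(-242.990165)≈-79.768492
n=8: y≈-79.768492, sp=4, e=sp−y≈83.768492; I≈52.293808, D=e−e_prev≈139.377907; u=2·83.768492+5/4·52.293808+1·139.377907≈372.282151; next y=7/10·(-79.768492)+1/2·372.282151≈130.303131
n=9: y≈130.303131, sp=4, e=sp−y≈-126.303131; I≈-74.009323, D=e−e_prev≈-210.071623; u=2·(-126.303131)+5/4·(-74.009323)+1·(-210.071623)≈-555.189540; next y=7/10·130.303131+1/2·(-555.189540)≈-186.382578

0 4 17.000 0.000
1 4 -18.125 8.500
2 4 34.103 -3.113
3 4 -45.056 14.873
4 4 74.046 -12.117
5 4 -105.594 28.541
6 4 165.165 -32.819
7 4 -242.990 59.609
8 4 372.282 -79.768
9 4 -555.190 130.303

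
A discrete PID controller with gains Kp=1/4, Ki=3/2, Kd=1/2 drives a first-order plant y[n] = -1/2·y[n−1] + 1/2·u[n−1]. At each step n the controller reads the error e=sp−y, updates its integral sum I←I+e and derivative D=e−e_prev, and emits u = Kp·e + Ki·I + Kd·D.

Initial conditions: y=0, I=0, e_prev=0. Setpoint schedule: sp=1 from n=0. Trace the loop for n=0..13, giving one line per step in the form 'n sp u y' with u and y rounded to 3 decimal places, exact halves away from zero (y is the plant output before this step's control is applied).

0 1 2.250 0.000
1 1 0.719 1.125
2 1 4.082 -0.203
3 1 -0.055 2.143
4 1 6.697 -1.099
5 1 -3.018 3.898
6 1 11.684 -3.458
7 1 -10.123 7.571
8 1 22.476 -8.847
9 1 -26.107 15.662
10 1 46.383 -20.884
11 1 -61.728 33.633
12 1 99.538 -47.681
13 1 -141.001 73.609

(exact arithmetic carried between steps; '≈' marks a value shown rounded to 6 d.p. or computed from one; I and e_prev carry over from the previous line; the table rounds u and y to 3 d.p., halves away from zero)
n=0: y=0, sp=1, e=sp−y=1; I=1, D=e−e_prev=1; u=1/4·1+3/2·1+1/2·1=2.25; next y=-1/2·0+1/2·2.25=1.125
n=1: y=1.125, sp=1, e=sp−y=-0.125; I=0.875, D=e−e_prev=-1.125; u=1/4·(-0.125)+3/2·0.875+1/2·(-1.125)=0.71875; next y=-1/2·1.125+1/2·0.71875=-0.203125
n=2: y=-0.203125, sp=1, e=sp−y=1.203125; I=2.078125, D=e−e_prev=1.328125; u=1/4·1.203125+3/2·2.078125+1/2·1.328125≈4.082031; next y=-1/2·(-0.203125)+1/2·4.082031≈2.142578
n=3: y≈2.142578, sp=1, e=sp−y≈-1.142578; I≈0.935547, D=e−e_prev≈-2.345703; u=1/4·(-1.142578)+3/2·0.935547+1/2·(-2.345703)≈-0.055176; next y=-1/2·2.142578+1/2·(-0.055176)≈-1.098877
n=4: y≈-1.098877, sp=1, e=sp−y≈2.098877; I≈3.034424, D=e−e_prev≈3.241455; u=1/4·2.098877+3/2·3.034424+1/2·3.241455≈6.697083; next y=-1/2·(-1.098877)+1/2·6.697083≈3.897980
n=5: y≈3.897980, sp=1, e=sp−y≈-2.897980; I≈0.136444, D=e−e_prev≈-4.996857; u=1/4·(-2.897980)+3/2·0.136444+1/2·(-4.996857)≈-3.018257; next y=-1/2·3.897980+1/2·(-3.018257)≈-3.458118
n=6: y≈-3.458118, sp=1, e=sp−y≈4.458118; I≈4.594563, D=e−e_prev≈7.356098; u=1/4·4.458118+3/2·4.594563+1/2·7.356098≈11.684422; next y=-1/2·(-3.458118)+1/2·11.684422≈7.571270
n=7: y≈7.571270, sp=1, e=sp−y≈-6.571270; I≈-1.976708, D=e−e_prev≈-11.029389; u=1/4·(-6.571270)+3/2·(-1.976708)+1/2·(-11.029389)≈-10.122574; next y=-1/2·7.571270+1/2·(-10.122574)≈-8.846922
n=8: y≈-8.846922, sp=1, e=sp−y≈9.846922; I≈7.870214, D=e−e_prev≈16.418193; u=1/4·9.846922+3/2·7.870214+1/2·16.418193≈22.476148; next y=-1/2·(-8.846922)+1/2·22.476148≈15.661535
n=9: y≈15.661535, sp=1, e=sp−y≈-14.661535; I≈-6.791321, D=e−e_prev≈-24.508457; u=1/4·(-14.661535)+3/2·(-6.791321)+1/2·(-24.508457)≈-26.106594; next y=-1/2·15.661535+1/2·(-26.106594)≈-20.884065
n=10: y≈-20.884065, sp=1, e=sp−y≈21.884065; I≈15.092744, D=e−e_prev≈36.545600; u=1/4·21.884065+3/2·15.092744+1/2·36.545600≈46.382932; next y=-1/2·(-20.884065)+1/2·46.382932≈33.633498
n=11: y≈33.633498, sp=1, e=sp−y≈-32.633498; I≈-17.540754, D=e−e_prev≈-54.517563; u=1/4·(-32.633498)+3/2·(-17.540754)+1/2·(-54.517563)≈-61.728288; next y=-1/2·33.633498+1/2·(-61.728288)≈-47.680893
n=12: y≈-47.680893, sp=1, e=sp−y≈48.680893; I≈31.140138, D=e−e_prev≈81.314391; u=1/4·48.680893+3/2·31.140138+1/2·81.314391≈99.537626; next y=-1/2·(-47.680893)+1/2·99.537626≈73.609260
n=13: y≈73.609260, sp=1, e=sp−y≈-72.609260; I≈-41.469121, D=e−e_prev≈-121.290153; u=1/4·(-72.609260)+3/2·(-41.469121)+1/2·(-121.290153)≈-141.001073; next y=-1/2·73.609260+1/2·(-141.001073)≈-107.305166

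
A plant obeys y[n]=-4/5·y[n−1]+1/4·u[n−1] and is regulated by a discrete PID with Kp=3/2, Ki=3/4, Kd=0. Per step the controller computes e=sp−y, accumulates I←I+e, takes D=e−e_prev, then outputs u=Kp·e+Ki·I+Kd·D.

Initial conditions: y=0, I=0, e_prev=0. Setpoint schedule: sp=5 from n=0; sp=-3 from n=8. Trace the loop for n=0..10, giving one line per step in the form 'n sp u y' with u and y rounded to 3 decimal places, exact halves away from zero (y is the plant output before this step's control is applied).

0 5 11.250 0.000
1 5 8.672 2.813
2 5 16.825 -0.082
3 5 10.840 4.272
4 5 22.590 -0.707
5 5 11.299 6.213
6 5 29.198 -2.146
7 5 9.442 9.016
8 -3 19.635 -4.853
9 -3 -9.674 8.791
10 -3 22.527 -9.451

(exact arithmetic carried between steps; '≈' marks a value shown rounded to 6 d.p. or computed from one; I and e_prev carry over from the previous line; the table rounds u and y to 3 d.p., halves away from zero)
n=0: y=0, sp=5, e=sp−y=5; I=5, D=e−e_prev=5; u=3/2·5+3/4·5+0·5=11.25; next y=-4/5·0+1/4·11.25=2.8125
n=1: y=2.8125, sp=5, e=sp−y=2.1875; I=7.1875, D=e−e_prev=-2.8125; u=3/2·2.1875+3/4·7.1875+0·(-2.8125)=8.671875; next y=-4/5·2.8125+1/4·8.671875≈-0.082031
n=2: y≈-0.082031, sp=5, e=sp−y≈5.082031; I≈12.269531, D=e−e_prev≈2.894531; u=3/2·5.082031+3/4·12.269531+0·2.894531≈16.825195; next y=-4/5·(-0.082031)+1/4·16.825195≈4.271924
n=3: y≈4.271924, sp=5, e=sp−y≈0.728076; I≈12.997607, D=e−e_prev≈-4.353955; u=3/2·0.728076+3/4·12.997607+0·(-4.353955)≈10.840320; next y=-4/5·4.271924+1/4·10.840320≈-0.707459
n=4: y≈-0.707459, sp=5, e=sp−y≈5.707459; I≈18.705067, D=e−e_prev≈4.979383; u=3/2·5.707459+3/4·18.705067+0·4.979383≈22.589989; next y=-4/5·(-0.707459)+1/4·22.589989≈6.213464
n=5: y≈6.213464, sp=5, e=sp−y≈-1.213464; I≈17.491602, D=e−e_prev≈-6.920924; u=3/2·(-1.213464)+3/4·17.491602+0·(-6.920924)≈11.298505; next y=-4/5·6.213464+1/4·11.298505≈-2.146145
n=6: y≈-2.146145, sp=5, e=sp−y≈7.146145; I≈24.637747, D=e−e_prev≈8.359610; u=3/2·7.146145+3/4·24.637747+0·8.359610≈29.197529; next y=-4/5·(-2.146145)+1/4·29.197529≈9.016298
n=7: y≈9.016298, sp=5, e=sp−y≈-4.016298; I≈20.621449, D=e−e_prev≈-11.162444; u=3/2·(-4.016298)+3/4·20.621449+0·(-11.162444)≈9.441639; next y=-4/5·9.016298+1/4·9.441639≈-4.852629
n=8: y≈-4.852629, sp=-3, e=sp−y≈1.852629; I≈22.474078, D=e−e_prev≈5.868927; u=3/2·1.852629+3/4·22.474078+0·5.868927≈19.634502; next y=-4/5·(-4.852629)+1/4·19.634502≈8.790729
n=9: y≈8.790729, sp=-3, e=sp−y≈-11.790729; I≈10.683349, D=e−e_prev≈-13.643357; u=3/2·(-11.790729)+3/4·10.683349+0·(-13.643357)≈-9.673581; next y=-4/5·8.790729+1/4·(-9.673581)≈-9.450978
n=10: y≈-9.450978, sp=-3, e=sp−y≈6.450978; I≈17.134327, D=e−e_prev≈18.241707; u=3/2·6.450978+3/4·17.134327+0·18.241707≈22.527213; next y=-4/5·(-9.450978)+1/4·22.527213≈13.192586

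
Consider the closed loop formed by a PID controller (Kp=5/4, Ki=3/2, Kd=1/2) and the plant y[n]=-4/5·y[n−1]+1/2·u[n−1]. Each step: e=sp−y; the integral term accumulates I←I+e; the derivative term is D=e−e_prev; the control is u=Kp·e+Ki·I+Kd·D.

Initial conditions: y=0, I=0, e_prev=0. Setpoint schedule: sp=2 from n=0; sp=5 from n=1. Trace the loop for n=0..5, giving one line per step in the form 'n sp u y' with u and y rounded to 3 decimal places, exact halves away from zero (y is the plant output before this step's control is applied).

0 2 6.500 0.000
1 5 7.688 3.250
2 5 16.958 1.244
3 5 1.309 7.484
4 5 42.357 -5.333
5 5 -48.580 25.445

(exact arithmetic carried between steps; '≈' marks a value shown rounded to 6 d.p. or computed from one; I and e_prev carry over from the previous line; the table rounds u and y to 3 d.p., halves away from zero)
n=0: y=0, sp=2, e=sp−y=2; I=2, D=e−e_prev=2; u=5/4·2+3/2·2+1/2·2=6.5; next y=-4/5·0+1/2·6.5=3.25
n=1: y=3.25, sp=5, e=sp−y=1.75; I=3.75, D=e−e_prev=-0.25; u=5/4·1.75+3/2·3.75+1/2·(-0.25)=7.6875; next y=-4/5·3.25+1/2·7.6875=1.24375
n=2: y=1.24375, sp=5, e=sp−y=3.75625; I=7.50625, D=e−e_prev=2.00625; u=5/4·3.75625+3/2·7.50625+1/2·2.00625≈16.957813; next y=-4/5·1.24375+1/2·16.957813≈7.483906
n=3: y≈7.483906, sp=5, e=sp−y≈-2.483906; I≈5.022344, D=e−e_prev≈-6.240156; u=5/4·(-2.483906)+3/2·5.022344+1/2·(-6.240156)≈1.308555; next y=-4/5·7.483906+1/2·1.308555≈-5.332848
n=4: y≈-5.332848, sp=5, e=sp−y≈10.332848; I≈15.355191, D=e−e_prev≈12.816754; u=5/4·10.332848+3/2·15.355191+1/2·12.816754≈42.357224; next y=-4/5·(-5.332848)+1/2·42.357224≈25.444890
n=5: y≈25.444890, sp=5, e=sp−y≈-20.444890; I≈-5.089699, D=e−e_prev≈-30.777738; u=5/4·(-20.444890)+3/2·(-5.089699)+1/2·(-30.777738)≈-48.579529; next y=-4/5·25.444890+1/2·(-48.579529)≈-44.645676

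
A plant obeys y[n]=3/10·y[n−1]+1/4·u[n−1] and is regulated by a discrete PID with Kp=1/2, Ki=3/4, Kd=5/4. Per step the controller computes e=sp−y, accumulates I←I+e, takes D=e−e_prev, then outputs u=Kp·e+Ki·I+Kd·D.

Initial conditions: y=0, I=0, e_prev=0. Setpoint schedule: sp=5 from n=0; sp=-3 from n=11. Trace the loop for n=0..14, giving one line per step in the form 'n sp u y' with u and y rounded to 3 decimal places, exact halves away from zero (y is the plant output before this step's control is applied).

(exact arithmetic carried between steps; '≈' marks a value shown rounded to 6 d.p. or computed from one; I and e_prev carry over from the previous line; the table rounds u and y to 3 d.p., halves away from zero)
n=0: y=0, sp=5, e=sp−y=5; I=5, D=e−e_prev=5; u=1/2·5+3/4·5+5/4·5=12.5; next y=3/10·0+1/4·12.5=3.125
n=1: y=3.125, sp=5, e=sp−y=1.875; I=6.875, D=e−e_prev=-3.125; u=1/2·1.875+3/4·6.875+5/4·(-3.125)=2.1875; next y=3/10·3.125+1/4·2.1875=1.484375
n=2: y=1.484375, sp=5, e=sp−y=3.515625; I=10.390625, D=e−e_prev=1.640625; u=1/2·3.515625+3/4·10.390625+5/4·1.640625≈11.601563; next y=3/10·1.484375+1/4·11.601563≈3.345703
n=3: y≈3.345703, sp=5, e=sp−y≈1.654297; I≈12.044922, D=e−e_prev≈-1.861328; u=1/2·1.654297+3/4·12.044922+5/4·(-1.861328)≈7.534180; next y=3/10·3.345703+1/4·7.534180≈2.887256
n=4: y≈2.887256, sp=5, e=sp−y≈2.112744; I≈14.157666, D=e−e_prev≈0.458447; u=1/2·2.112744+3/4·14.157666+5/4·0.458447≈12.247681; next y=3/10·2.887256+1/4·12.247681≈3.928097
n=5: y≈3.928097, sp=5, e=sp−y≈1.071903; I≈15.229569, D=e−e_prev≈-1.040841; u=1/2·1.071903+3/4·15.229569+5/4·(-1.040841)≈10.657077; next y=3/10·3.928097+1/4·10.657077≈3.842698
n=6: y≈3.842698, sp=5, e=sp−y≈1.157302; I≈16.386871, D=e−e_prev≈0.085399; u=1/2·1.157302+3/4·16.386871+5/4·0.085399≈12.975552; next y=3/10·3.842698+1/4·12.975552≈4.396698
n=7: y≈4.396698, sp=5, e=sp−y≈0.603302; I≈16.990173, D=e−e_prev≈-0.553999; u=1/2·0.603302+3/4·16.990173+5/4·(-0.553999)≈12.351782; next y=3/10·4.396698+1/4·12.351782≈4.406955
n=8: y≈4.406955, sp=5, e=sp−y≈0.593045; I≈17.583218, D=e−e_prev≈-0.010257; u=1/2·0.593045+3/4·17.583218+5/4·(-0.010257)≈13.471115; next y=3/10·4.406955+1/4·13.471115≈4.689865
n=9: y≈4.689865, sp=5, e=sp−y≈0.310135; I≈17.893353, D=e−e_prev≈-0.282910; u=1/2·0.310135+3/4·17.893353+5/4·(-0.282910)≈13.221444; next y=3/10·4.689865+1/4·13.221444≈4.712321
n=10: y≈4.712321, sp=5, e=sp−y≈0.287679; I≈18.181033, D=e−e_prev≈-0.022456; u=1/2·0.287679+3/4·18.181033+5/4·(-0.022456)≈13.751545; next y=3/10·4.712321+1/4·13.751545≈4.851582
n=11: y≈4.851582, sp=-3, e=sp−y≈-7.851582; I≈10.329450, D=e−e_prev≈-8.139262; u=1/2·(-7.851582)+3/4·10.329450+5/4·(-8.139262)≈-6.352781; next y=3/10·4.851582+1/4·(-6.352781)≈-0.132720
n=12: y≈-0.132720, sp=-3, e=sp−y≈-2.867280; I≈7.462171, D=e−e_prev≈4.984303; u=1/2·(-2.867280)+3/4·7.462171+5/4·4.984303≈10.393367; next y=3/10·(-0.132720)+1/4·10.393367≈2.558526
n=13: y≈2.558526, sp=-3, e=sp−y≈-5.558526; I≈1.903645, D=e−e_prev≈-2.691246; u=1/2·(-5.558526)+3/4·1.903645+5/4·(-2.691246)≈-4.715586; next y=3/10·2.558526+1/4·(-4.715586)≈-0.411339
n=14: y≈-0.411339, sp=-3, e=sp−y≈-2.588661; I≈-0.685016, D=e−e_prev≈2.969865; u=1/2·(-2.588661)+3/4·(-0.685016)+5/4·2.969865≈1.904238; next y=3/10·(-0.411339)+1/4·1.904238≈0.352658

0 5 12.500 0.000
1 5 2.188 3.125
2 5 11.602 1.484
3 5 7.534 3.346
4 5 12.248 2.887
5 5 10.657 3.928
6 5 12.976 3.843
7 5 12.352 4.397
8 5 13.471 4.407
9 5 13.221 4.690
10 5 13.752 4.712
11 -3 -6.353 4.852
12 -3 10.393 -0.133
13 -3 -4.716 2.559
14 -3 1.904 -0.411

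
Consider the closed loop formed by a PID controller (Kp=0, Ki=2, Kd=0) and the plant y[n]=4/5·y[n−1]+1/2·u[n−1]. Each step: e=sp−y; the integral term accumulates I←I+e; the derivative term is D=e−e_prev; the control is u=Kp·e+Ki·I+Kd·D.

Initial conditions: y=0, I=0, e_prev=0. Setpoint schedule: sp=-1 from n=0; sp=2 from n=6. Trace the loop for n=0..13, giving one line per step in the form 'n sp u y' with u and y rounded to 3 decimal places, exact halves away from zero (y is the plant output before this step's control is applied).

0 -1 -2.000 0.000
1 -1 -2.000 -1.000
2 -1 -0.400 -1.800
3 -1 0.880 -1.640
4 -1 0.624 -0.872
5 -1 -0.605 -0.386
6 2 4.617 -0.611
7 2 4.977 1.820
8 2 1.088 3.945
9 2 -2.311 3.700
10 2 -1.920 1.804
11 2 1.113 0.484
12 2 3.226 0.943
13 2 2.490 2.368

(exact arithmetic carried between steps; '≈' marks a value shown rounded to 6 d.p. or computed from one; I and e_prev carry over from the previous line; the table rounds u and y to 3 d.p., halves away from zero)
n=0: y=0, sp=-1, e=sp−y=-1; I=-1, D=e−e_prev=-1; u=0·(-1)+2·(-1)+0·(-1)=-2; next y=4/5·0+1/2·(-2)=-1
n=1: y=-1, sp=-1, e=sp−y=0; I=-1, D=e−e_prev=1; u=0·0+2·(-1)+0·1=-2; next y=4/5·(-1)+1/2·(-2)=-1.8
n=2: y=-1.8, sp=-1, e=sp−y=0.8; I=-0.2, D=e−e_prev=0.8; u=0·0.8+2·(-0.2)+0·0.8=-0.4; next y=4/5·(-1.8)+1/2·(-0.4)=-1.64
n=3: y=-1.64, sp=-1, e=sp−y=0.64; I=0.44, D=e−e_prev=-0.16; u=0·0.64+2·0.44+0·(-0.16)=0.88; next y=4/5·(-1.64)+1/2·0.88=-0.872
n=4: y=-0.872, sp=-1, e=sp−y=-0.128; I=0.312, D=e−e_prev=-0.768; u=0·(-0.128)+2·0.312+0·(-0.768)=0.624; next y=4/5·(-0.872)+1/2·0.624=-0.3856
n=5: y=-0.3856, sp=-1, e=sp−y=-0.6144; I=-0.3024, D=e−e_prev=-0.4864; u=0·(-0.6144)+2·(-0.3024)+0·(-0.4864)=-0.6048; next y=4/5·(-0.3856)+1/2·(-0.6048)=-0.61088
n=6: y=-0.61088, sp=2, e=sp−y=2.61088; I=2.30848, D=e−e_prev=3.22528; u=0·2.61088+2·2.30848+0·3.22528=4.61696; next y=4/5·(-0.61088)+1/2·4.61696=1.819776
n=7: y=1.819776, sp=2, e=sp−y=0.180224; I=2.488704, D=e−e_prev=-2.430656; u=0·0.180224+2·2.488704+0·(-2.430656)=4.977408; next y=4/5·1.819776+1/2·4.977408≈3.944525
n=8: y≈3.944525, sp=2, e=sp−y≈-1.944525; I≈0.544179, D=e−e_prev≈-2.124749; u=0·(-1.944525)+2·0.544179+0·(-2.124749)≈1.088358; next y=4/5·3.944525+1/2·1.088358≈3.699799
n=9: y≈3.699799, sp=2, e=sp−y≈-1.699799; I≈-1.155620, D=e−e_prev≈0.244726; u=0·(-1.699799)+2·(-1.155620)+0·0.244726≈-2.311240; next y=4/5·3.699799+1/2·(-2.311240)≈1.804219
n=10: y≈1.804219, sp=2, e=sp−y≈0.195781; I≈-0.959839, D=e−e_prev≈1.895580; u=0·0.195781+2·(-0.959839)+0·1.895580≈-1.919678; next y=4/5·1.804219+1/2·(-1.919678)≈0.483536
n=11: y≈0.483536, sp=2, e=sp−y≈1.516464; I≈0.556624, D=e−e_prev≈1.320683; u=0·1.516464+2·0.556624+0·1.320683≈1.113249; next y=4/5·0.483536+1/2·1.113249≈0.943454
n=12: y≈0.943454, sp=2, e=sp−y≈1.056546; I≈1.613171, D=e−e_prev≈-0.459917; u=0·1.056546+2·1.613171+0·(-0.459917)≈3.226342; next y=4/5·0.943454+1/2·3.226342≈2.367934
n=13: y≈2.367934, sp=2, e=sp−y≈-0.367934; I≈1.245237, D=e−e_prev≈-1.424480; u=0·(-0.367934)+2·1.245237+0·(-1.424480)≈2.490474; next y=4/5·2.367934+1/2·2.490474≈3.139584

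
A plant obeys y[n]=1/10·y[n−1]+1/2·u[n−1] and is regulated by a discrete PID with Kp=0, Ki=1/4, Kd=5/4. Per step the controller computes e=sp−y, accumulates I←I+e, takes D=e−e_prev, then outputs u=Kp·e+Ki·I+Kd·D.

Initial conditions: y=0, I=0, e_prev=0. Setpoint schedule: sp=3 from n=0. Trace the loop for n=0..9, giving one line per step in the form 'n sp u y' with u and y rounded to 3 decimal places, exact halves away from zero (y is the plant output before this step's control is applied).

(exact arithmetic carried between steps; '≈' marks a value shown rounded to 6 d.p. or computed from one; I and e_prev carry over from the previous line; the table rounds u and y to 3 d.p., halves away from zero)
n=0: y=0, sp=3, e=sp−y=3; I=3, D=e−e_prev=3; u=0·3+1/4·3+5/4·3=4.5; next y=1/10·0+1/2·4.5=2.25
n=1: y=2.25, sp=3, e=sp−y=0.75; I=3.75, D=e−e_prev=-2.25; u=0·0.75+1/4·3.75+5/4·(-2.25)=-1.875; next y=1/10·2.25+1/2·(-1.875)=-0.7125
n=2: y=-0.7125, sp=3, e=sp−y=3.7125; I=7.4625, D=e−e_prev=2.9625; u=0·3.7125+1/4·7.4625+5/4·2.9625=5.56875; next y=1/10·(-0.7125)+1/2·5.56875=2.713125
n=3: y=2.713125, sp=3, e=sp−y=0.286875; I=7.749375, D=e−e_prev=-3.425625; u=0·0.286875+1/4·7.749375+5/4·(-3.425625)≈-2.344688; next y=1/10·2.713125+1/2·(-2.344688)≈-0.901031
n=4: y≈-0.901031, sp=3, e=sp−y≈3.901031; I≈11.650406, D=e−e_prev≈3.614156; u=0·3.901031+1/4·11.650406+5/4·3.614156≈7.430297; next y=1/10·(-0.901031)+1/2·7.430297≈3.625045
n=5: y≈3.625045, sp=3, e=sp−y≈-0.625045; I≈11.025361, D=e−e_prev≈-4.526077; u=0·(-0.625045)+1/4·11.025361+5/4·(-4.526077)≈-2.901255; next y=1/10·3.625045+1/2·(-2.901255)≈-1.088123
n=6: y≈-1.088123, sp=3, e=sp−y≈4.088123; I≈15.113484, D=e−e_prev≈4.713169; u=0·4.088123+1/4·15.113484+5/4·4.713169≈9.669832; next y=1/10·(-1.088123)+1/2·9.669832≈4.726104
n=7: y≈4.726104, sp=3, e=sp−y≈-1.726104; I≈13.387381, D=e−e_prev≈-5.814227; u=0·(-1.726104)+1/4·13.387381+5/4·(-5.814227)≈-3.920938; next y=1/10·4.726104+1/2·(-3.920938)≈-1.487859
n=8: y≈-1.487859, sp=3, e=sp−y≈4.487859; I≈17.875239, D=e−e_prev≈6.213962; u=0·4.487859+1/4·17.875239+5/4·6.213962≈12.236263; next y=1/10·(-1.487859)+1/2·12.236263≈5.969345
n=9: y≈5.969345, sp=3, e=sp−y≈-2.969345; I≈14.905894, D=e−e_prev≈-7.457204; u=0·(-2.969345)+1/4·14.905894+5/4·(-7.457204)≈-5.595032; next y=1/10·5.969345+1/2·(-5.595032)≈-2.200581

0 3 4.500 0.000
1 3 -1.875 2.250
2 3 5.569 -0.713
3 3 -2.345 2.713
4 3 7.430 -0.901
5 3 -2.901 3.625
6 3 9.670 -1.088
7 3 -3.921 4.726
8 3 12.236 -1.488
9 3 -5.595 5.969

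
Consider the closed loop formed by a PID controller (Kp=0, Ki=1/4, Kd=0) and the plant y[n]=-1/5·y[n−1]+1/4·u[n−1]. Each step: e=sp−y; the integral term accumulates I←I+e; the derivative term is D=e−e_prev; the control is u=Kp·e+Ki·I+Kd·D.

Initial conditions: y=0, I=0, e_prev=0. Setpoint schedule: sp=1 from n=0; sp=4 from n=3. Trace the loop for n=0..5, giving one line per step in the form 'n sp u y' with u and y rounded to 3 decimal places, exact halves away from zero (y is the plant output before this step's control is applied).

(exact arithmetic carried between steps; '≈' marks a value shown rounded to 6 d.p. or computed from one; I and e_prev carry over from the previous line; the table rounds u and y to 3 d.p., halves away from zero)
n=0: y=0, sp=1, e=sp−y=1; I=1, D=e−e_prev=1; u=0·1+1/4·1+0·1=0.25; next y=-1/5·0+1/4·0.25=0.0625
n=1: y=0.0625, sp=1, e=sp−y=0.9375; I=1.9375, D=e−e_prev=-0.0625; u=0·0.9375+1/4·1.9375+0·(-0.0625)=0.484375; next y=-1/5·0.0625+1/4·0.484375≈0.108594
n=2: y≈0.108594, sp=1, e=sp−y≈0.891406; I≈2.828906, D=e−e_prev≈-0.046094; u=0·0.891406+1/4·2.828906+0·(-0.046094)≈0.707227; next y=-1/5·0.108594+1/4·0.707227≈0.155088
n=3: y≈0.155088, sp=4, e=sp−y≈3.844912; I≈6.673818, D=e−e_prev≈2.953506; u=0·3.844912+1/4·6.673818+0·2.953506≈1.668455; next y=-1/5·0.155088+1/4·1.668455≈0.386096
n=4: y≈0.386096, sp=4, e=sp−y≈3.613904; I≈10.287722, D=e−e_prev≈-0.231008; u=0·3.613904+1/4·10.287722+0·(-0.231008)≈2.571931; next y=-1/5·0.386096+1/4·2.571931≈0.565763
n=5: y≈0.565763, sp=4, e=sp−y≈3.434237; I≈13.721959, D=e−e_prev≈-0.179667; u=0·3.434237+1/4·13.721959+0·(-0.179667)≈3.430490; next y=-1/5·0.565763+1/4·3.430490≈0.744470

0 1 0.250 0.000
1 1 0.484 0.063
2 1 0.707 0.109
3 4 1.668 0.155
4 4 2.572 0.386
5 4 3.430 0.566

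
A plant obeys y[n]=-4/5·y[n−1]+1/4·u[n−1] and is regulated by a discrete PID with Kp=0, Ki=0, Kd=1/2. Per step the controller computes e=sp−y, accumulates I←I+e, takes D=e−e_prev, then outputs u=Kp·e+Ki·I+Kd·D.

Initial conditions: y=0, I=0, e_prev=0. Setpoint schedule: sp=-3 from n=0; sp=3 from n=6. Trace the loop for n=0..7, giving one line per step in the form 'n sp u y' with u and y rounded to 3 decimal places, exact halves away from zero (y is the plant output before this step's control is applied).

(exact arithmetic carried between steps; '≈' marks a value shown rounded to 6 d.p. or computed from one; I and e_prev carry over from the previous line; the table rounds u and y to 3 d.p., halves away from zero)
n=0: y=0, sp=-3, e=sp−y=-3; I=-3, D=e−e_prev=-3; u=0·(-3)+0·(-3)+1/2·(-3)=-1.5; next y=-4/5·0+1/4·(-1.5)=-0.375
n=1: y=-0.375, sp=-3, e=sp−y=-2.625; I=-5.625, D=e−e_prev=0.375; u=0·(-2.625)+0·(-5.625)+1/2·0.375=0.1875; next y=-4/5·(-0.375)+1/4·0.1875=0.346875
n=2: y=0.346875, sp=-3, e=sp−y=-3.346875; I=-8.971875, D=e−e_prev=-0.721875; u=0·(-3.346875)+0·(-8.971875)+1/2·(-0.721875)≈-0.360938; next y=-4/5·0.346875+1/4·(-0.360938)≈-0.367734
n=3: y≈-0.367734, sp=-3, e=sp−y≈-2.632266; I≈-11.604141, D=e−e_prev≈0.714609; u=0·(-2.632266)+0·(-11.604141)+1/2·0.714609≈0.357305; next y=-4/5·(-0.367734)+1/4·0.357305≈0.383514
n=4: y≈0.383514, sp=-3, e=sp−y≈-3.383514; I≈-14.987654, D=e−e_prev≈-0.751248; u=0·(-3.383514)+0·(-14.987654)+1/2·(-0.751248)≈-0.375624; next y=-4/5·0.383514+1/4·(-0.375624)≈-0.400717
n=5: y≈-0.400717, sp=-3, e=sp−y≈-2.599283; I≈-17.586937, D=e−e_prev≈0.784231; u=0·(-2.599283)+0·(-17.586937)+1/2·0.784231≈0.392115; next y=-4/5·(-0.400717)+1/4·0.392115≈0.418602
n=6: y≈0.418602, sp=3, e=sp−y≈2.581398; I≈-15.005540, D=e−e_prev≈5.180681; u=0·2.581398+0·(-15.005540)+1/2·5.180681≈2.590340; next y=-4/5·0.418602+1/4·2.590340≈0.312703
n=7: y≈0.312703, sp=3, e=sp−y≈2.687297; I≈-12.318243, D=e−e_prev≈0.105899; u=0·2.687297+0·(-12.318243)+1/2·0.105899≈0.052950; next y=-4/5·0.312703+1/4·0.052950≈-0.236925

0 -3 -1.500 0.000
1 -3 0.188 -0.375
2 -3 -0.361 0.347
3 -3 0.357 -0.368
4 -3 -0.376 0.384
5 -3 0.392 -0.401
6 3 2.590 0.419
7 3 0.053 0.313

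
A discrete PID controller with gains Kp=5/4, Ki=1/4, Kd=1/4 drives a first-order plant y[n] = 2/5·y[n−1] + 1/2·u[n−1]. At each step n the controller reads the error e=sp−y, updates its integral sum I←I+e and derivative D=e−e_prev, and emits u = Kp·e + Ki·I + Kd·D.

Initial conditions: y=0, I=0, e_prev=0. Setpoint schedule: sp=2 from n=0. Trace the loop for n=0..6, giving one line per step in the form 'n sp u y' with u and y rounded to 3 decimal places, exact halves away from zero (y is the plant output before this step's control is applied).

0 2 3.500 0.000
1 2 0.438 1.750
2 2 2.392 0.919
3 2 1.326 1.564
4 2 2.078 1.289
5 2 1.722 1.554
6 2 2.025 1.483

(exact arithmetic carried between steps; '≈' marks a value shown rounded to 6 d.p. or computed from one; I and e_prev carry over from the previous line; the table rounds u and y to 3 d.p., halves away from zero)
n=0: y=0, sp=2, e=sp−y=2; I=2, D=e−e_prev=2; u=5/4·2+1/4·2+1/4·2=3.5; next y=2/5·0+1/2·3.5=1.75
n=1: y=1.75, sp=2, e=sp−y=0.25; I=2.25, D=e−e_prev=-1.75; u=5/4·0.25+1/4·2.25+1/4·(-1.75)=0.4375; next y=2/5·1.75+1/2·0.4375=0.91875
n=2: y=0.91875, sp=2, e=sp−y=1.08125; I=3.33125, D=e−e_prev=0.83125; u=5/4·1.08125+1/4·3.33125+1/4·0.83125≈2.392188; next y=2/5·0.91875+1/2·2.392188≈1.563594
n=3: y≈1.563594, sp=2, e=sp−y≈0.436406; I≈3.767656, D=e−e_prev≈-0.644844; u=5/4·0.436406+1/4·3.767656+1/4·(-0.644844)≈1.326211; next y=2/5·1.563594+1/2·1.326211≈1.288543
n=4: y≈1.288543, sp=2, e=sp−y≈0.711457; I≈4.479113, D=e−e_prev≈0.275051; u=5/4·0.711457+1/4·4.479113+1/4·0.275051≈2.077862; next y=2/5·1.288543+1/2·2.077862≈1.554348
n=5: y≈1.554348, sp=2, e=sp−y≈0.445652; I≈4.924765, D=e−e_prev≈-0.265805; u=5/4·0.445652+1/4·4.924765+1/4·(-0.265805)≈1.721804; next y=2/5·1.554348+1/2·1.721804≈1.482642
n=6: y≈1.482642, sp=2, e=sp−y≈0.517358; I≈5.442123, D=e−e_prev≈0.071707; u=5/4·0.517358+1/4·5.442123+1/4·0.071707≈2.025156; next y=2/5·1.482642+1/2·2.025156≈1.605634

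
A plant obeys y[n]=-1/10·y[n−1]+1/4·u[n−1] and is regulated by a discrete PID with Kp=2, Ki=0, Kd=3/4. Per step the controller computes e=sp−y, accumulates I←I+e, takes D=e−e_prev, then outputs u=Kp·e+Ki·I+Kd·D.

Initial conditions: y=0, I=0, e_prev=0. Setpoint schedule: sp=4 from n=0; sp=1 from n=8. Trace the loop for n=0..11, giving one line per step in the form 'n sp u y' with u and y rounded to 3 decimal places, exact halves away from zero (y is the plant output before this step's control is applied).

0 4 11.000 0.000
1 4 0.438 2.750
2 4 10.518 -0.166
3 4 0.599 2.646
4 4 10.300 -0.115
5 4 0.801 2.587
6 4 10.101 -0.058
7 4 0.996 2.531
8 1 1.660 -0.004
9 1 0.855 0.415
10 1 1.838 0.172
11 1 0.913 0.442

(exact arithmetic carried between steps; '≈' marks a value shown rounded to 6 d.p. or computed from one; I and e_prev carry over from the previous line; the table rounds u and y to 3 d.p., halves away from zero)
n=0: y=0, sp=4, e=sp−y=4; I=4, D=e−e_prev=4; u=2·4+0·4+3/4·4=11; next y=-1/10·0+1/4·11=2.75
n=1: y=2.75, sp=4, e=sp−y=1.25; I=5.25, D=e−e_prev=-2.75; u=2·1.25+0·5.25+3/4·(-2.75)=0.4375; next y=-1/10·2.75+1/4·0.4375=-0.165625
n=2: y=-0.165625, sp=4, e=sp−y=4.165625; I=9.415625, D=e−e_prev=2.915625; u=2·4.165625+0·9.415625+3/4·2.915625≈10.517969; next y=-1/10·(-0.165625)+1/4·10.517969≈2.646055
n=3: y≈2.646055, sp=4, e=sp−y≈1.353945; I≈10.769570, D=e−e_prev≈-2.811680; u=2·1.353945+0·10.769570+3/4·(-2.811680)≈0.599131; next y=-1/10·2.646055+1/4·0.599131≈-0.114823
n=4: y≈-0.114823, sp=4, e=sp−y≈4.114823; I≈14.884393, D=e−e_prev≈2.760877; u=2·4.114823+0·14.884393+3/4·2.760877≈10.300304; next y=-1/10·(-0.114823)+1/4·10.300304≈2.586558
n=5: y≈2.586558, sp=4, e=sp−y≈1.413442; I≈16.297835, D=e−e_prev≈-2.701381; u=2·1.413442+0·16.297835+3/4·(-2.701381)≈0.800848; next y=-1/10·2.586558+1/4·0.800848≈-0.058444
n=6: y≈-0.058444, sp=4, e=sp−y≈4.058444; I≈20.356279, D=e−e_prev≈2.645002; u=2·4.058444+0·20.356279+3/4·2.645002≈10.100639; next y=-1/10·(-0.058444)+1/4·10.100639≈2.531004
n=7: y≈2.531004, sp=4, e=sp−y≈1.468996; I≈21.825275, D=e−e_prev≈-2.589448; u=2·1.468996+0·21.825275+3/4·(-2.589448)≈0.995906; next y=-1/10·2.531004+1/4·0.995906≈-0.004124
n=8: y≈-0.004124, sp=1, e=sp−y≈1.004124; I≈22.829399, D=e−e_prev≈-0.464872; u=2·1.004124+0·22.829399+3/4·(-0.464872)≈1.659594; next y=-1/10·(-0.004124)+1/4·1.659594≈0.415311
n=9: y≈0.415311, sp=1, e=sp−y≈0.584689; I≈23.414088, D=e−e_prev≈-0.419435; u=2·0.584689+0·23.414088+3/4·(-0.419435)≈0.854802; next y=-1/10·0.415311+1/4·0.854802≈0.172169
n=10: y≈0.172169, sp=1, e=sp−y≈0.827831; I≈24.241918, D=e−e_prev≈0.243142; u=2·0.827831+0·24.241918+3/4·0.243142≈1.838017; next y=-1/10·0.172169+1/4·1.838017≈0.442287
n=11: y≈0.442287, sp=1, e=sp−y≈0.557713; I≈24.799631, D=e−e_prev≈-0.270118; u=2·0.557713+0·24.799631+3/4·(-0.270118)≈0.912837; next y=-1/10·0.442287+1/4·0.912837≈0.183980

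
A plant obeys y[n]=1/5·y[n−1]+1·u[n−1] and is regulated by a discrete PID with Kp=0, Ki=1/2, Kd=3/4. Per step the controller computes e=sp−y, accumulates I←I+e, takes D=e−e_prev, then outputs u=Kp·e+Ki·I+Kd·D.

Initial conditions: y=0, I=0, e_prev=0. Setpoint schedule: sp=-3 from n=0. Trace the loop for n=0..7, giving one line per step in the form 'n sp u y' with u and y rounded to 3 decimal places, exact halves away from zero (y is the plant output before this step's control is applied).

0 -3 -3.750 0.000
1 -3 1.688 -3.750
2 -3 -6.609 0.938
3 -3 4.137 -6.422
4 -3 -11.265 2.852
5 -3 9.698 -10.694
6 -3 -19.431 7.559
7 -3 20.827 -17.920

(exact arithmetic carried between steps; '≈' marks a value shown rounded to 6 d.p. or computed from one; I and e_prev carry over from the previous line; the table rounds u and y to 3 d.p., halves away from zero)
n=0: y=0, sp=-3, e=sp−y=-3; I=-3, D=e−e_prev=-3; u=0·(-3)+1/2·(-3)+3/4·(-3)=-3.75; next y=1/5·0+1·(-3.75)=-3.75
n=1: y=-3.75, sp=-3, e=sp−y=0.75; I=-2.25, D=e−e_prev=3.75; u=0·0.75+1/2·(-2.25)+3/4·3.75=1.6875; next y=1/5·(-3.75)+1·1.6875=0.9375
n=2: y=0.9375, sp=-3, e=sp−y=-3.9375; I=-6.1875, D=e−e_prev=-4.6875; u=0·(-3.9375)+1/2·(-6.1875)+3/4·(-4.6875)=-6.609375; next y=1/5·0.9375+1·(-6.609375)=-6.421875
n=3: y=-6.421875, sp=-3, e=sp−y=3.421875; I=-2.765625, D=e−e_prev=7.359375; u=0·3.421875+1/2·(-2.765625)+3/4·7.359375≈4.136719; next y=1/5·(-6.421875)+1·4.136719≈2.852344
n=4: y≈2.852344, sp=-3, e=sp−y≈-5.852344; I≈-8.617969, D=e−e_prev≈-9.274219; u=0·(-5.852344)+1/2·(-8.617969)+3/4·(-9.274219)≈-11.264648; next y=1/5·2.852344+1·(-11.264648)≈-10.694180
n=5: y≈-10.694180, sp=-3, e=sp−y≈7.694180; I≈-0.923789, D=e−e_prev≈13.546523; u=0·7.694180+1/2·(-0.923789)+3/4·13.546523≈9.697998; next y=1/5·(-10.694180)+1·9.697998≈7.559162
n=6: y≈7.559162, sp=-3, e=sp−y≈-10.559162; I≈-11.482951, D=e−e_prev≈-18.253342; u=0·(-10.559162)+1/2·(-11.482951)+3/4·(-18.253342)≈-19.431482; next y=1/5·7.559162+1·(-19.431482)≈-17.919650
n=7: y≈-17.919650, sp=-3, e=sp−y≈14.919650; I≈3.436698, D=e−e_prev≈25.478812; u=0·14.919650+1/2·3.436698+3/4·25.478812≈20.827458; next y=1/5·(-17.919650)+1·20.827458≈17.243528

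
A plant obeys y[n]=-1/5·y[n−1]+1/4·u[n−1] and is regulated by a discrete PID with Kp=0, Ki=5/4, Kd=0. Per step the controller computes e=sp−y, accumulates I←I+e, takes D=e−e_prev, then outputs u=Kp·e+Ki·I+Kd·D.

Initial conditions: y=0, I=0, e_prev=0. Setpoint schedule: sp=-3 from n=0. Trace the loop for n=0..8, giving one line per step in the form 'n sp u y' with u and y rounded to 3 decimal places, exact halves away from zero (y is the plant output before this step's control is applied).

0 -3 -3.750 0.000
1 -3 -6.328 -0.938
2 -3 -8.335 -1.395
3 -3 -9.829 -1.805
4 -3 -10.959 -2.096
5 -3 -11.808 -2.320
6 -3 -12.448 -2.488
7 -3 -12.930 -2.614
8 -3 -13.293 -2.710

(exact arithmetic carried between steps; '≈' marks a value shown rounded to 6 d.p. or computed from one; I and e_prev carry over from the previous line; the table rounds u and y to 3 d.p., halves away from zero)
n=0: y=0, sp=-3, e=sp−y=-3; I=-3, D=e−e_prev=-3; u=0·(-3)+5/4·(-3)+0·(-3)=-3.75; next y=-1/5·0+1/4·(-3.75)=-0.9375
n=1: y=-0.9375, sp=-3, e=sp−y=-2.0625; I=-5.0625, D=e−e_prev=0.9375; u=0·(-2.0625)+5/4·(-5.0625)+0·0.9375=-6.328125; next y=-1/5·(-0.9375)+1/4·(-6.328125)≈-1.394531
n=2: y≈-1.394531, sp=-3, e=sp−y≈-1.605469; I≈-6.667969, D=e−e_prev≈0.457031; u=0·(-1.605469)+5/4·(-6.667969)+0·0.457031≈-8.334961; next y=-1/5·(-1.394531)+1/4·(-8.334961)≈-1.804834
n=3: y≈-1.804834, sp=-3, e=sp−y≈-1.195166; I≈-7.863135, D=e−e_prev≈0.410303; u=0·(-1.195166)+5/4·(-7.863135)+0·0.410303≈-9.828918; next y=-1/5·(-1.804834)+1/4·(-9.828918)≈-2.096263
n=4: y≈-2.096263, sp=-3, e=sp−y≈-0.903737; I≈-8.766872, D=e−e_prev≈0.291429; u=0·(-0.903737)+5/4·(-8.766872)+0·0.291429≈-10.958590; next y=-1/5·(-2.096263)+1/4·(-10.958590)≈-2.320395
n=5: y≈-2.320395, sp=-3, e=sp−y≈-0.679605; I≈-9.446477, D=e−e_prev≈0.224132; u=0·(-0.679605)+5/4·(-9.446477)+0·0.224132≈-11.808096; next y=-1/5·(-2.320395)+1/4·(-11.808096)≈-2.487945
n=6: y≈-2.487945, sp=-3, e=sp−y≈-0.512055; I≈-9.958532, D=e−e_prev≈0.167550; u=0·(-0.512055)+5/4·(-9.958532)+0·0.167550≈-12.448165; next y=-1/5·(-2.487945)+1/4·(-12.448165)≈-2.614452
n=7: y≈-2.614452, sp=-3, e=sp−y≈-0.385548; I≈-10.344080, D=e−e_prev≈0.126507; u=0·(-0.385548)+5/4·(-10.344080)+0·0.126507≈-12.930100; next y=-1/5·(-2.614452)+1/4·(-12.930100)≈-2.709634
n=8: y≈-2.709634, sp=-3, e=sp−y≈-0.290366; I≈-10.634445, D=e−e_prev≈0.095182; u=0·(-0.290366)+5/4·(-10.634445)+0·0.095182≈-13.293057; next y=-1/5·(-2.709634)+1/4·(-13.293057)≈-2.781337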